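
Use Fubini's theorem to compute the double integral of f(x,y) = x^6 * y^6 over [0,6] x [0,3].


By Fubini's theorem, the double integral factors as a product of single integrals:
Step 1: integral_0^6 x^6 dx = [x^7/7] from 0 to 6
     = 6^7/7 = 39990.857143
Step 2: integral_0^3 y^6 dy = [y^7/7] from 0 to 3
     = 3^7/7 = 312.428571
Step 3: Double integral = 39990.857143 * 312.428571 = 1.249429e+07


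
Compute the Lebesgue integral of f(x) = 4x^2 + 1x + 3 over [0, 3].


The Lebesgue integral of a Riemann-integrable function agrees with the Riemann integral.
Antiderivative F(x) = (4/3)x^3 + (1/2)x^2 + 3x
F(3) = (4/3)*3^3 + (1/2)*3^2 + 3*3
     = (4/3)*27 + (1/2)*9 + 3*3
     = 36 + 4.5 + 9
     = 49.5
F(0) = 0.0
Integral = F(3) - F(0) = 49.5 - 0.0 = 49.5


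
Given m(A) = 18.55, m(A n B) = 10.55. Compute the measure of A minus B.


m(A \ B) = m(A) - m(A n B)
= 18.55 - 10.55
= 8


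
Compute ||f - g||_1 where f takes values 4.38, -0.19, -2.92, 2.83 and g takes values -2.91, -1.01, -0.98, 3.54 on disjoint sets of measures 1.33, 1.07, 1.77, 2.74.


Step 1: Compute differences f_i - g_i:
  4.38 - -2.91 = 7.29
  -0.19 - -1.01 = 0.82
  -2.92 - -0.98 = -1.94
  2.83 - 3.54 = -0.71
Step 2: Compute |diff|^1 * measure for each set:
  |7.29|^1 * 1.33 = 7.29 * 1.33 = 9.6957
  |0.82|^1 * 1.07 = 0.82 * 1.07 = 0.8774
  |-1.94|^1 * 1.77 = 1.94 * 1.77 = 3.4338
  |-0.71|^1 * 2.74 = 0.71 * 2.74 = 1.9454
Step 3: Sum = 15.9523
Step 4: ||f-g||_1 = (15.9523)^(1/1) = 15.9523


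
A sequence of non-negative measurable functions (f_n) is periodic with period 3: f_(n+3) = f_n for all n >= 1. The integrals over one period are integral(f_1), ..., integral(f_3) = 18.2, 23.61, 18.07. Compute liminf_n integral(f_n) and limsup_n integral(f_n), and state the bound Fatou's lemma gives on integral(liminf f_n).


The sequence (integral(f_n)) is periodic with period 3, repeating the values 18.2, 23.61, 18.07 indefinitely.
Step 1: For a periodic sequence, every tail (a_m, a_(m+1), ...) contains all 3 period values infinitely often.
Step 2: Hence inf of every tail = min of the period values = min(18.2, 23.61, 18.07) = 18.07.
        liminf_n integral(f_n) = sup over m of (inf of tail from m) = 18.07.
Step 3: Similarly sup of every tail = max of the period values = 23.61.
        limsup_n integral(f_n) = 23.61.
Step 4: Fatou's lemma: integral(liminf_n f_n) <= liminf_n integral(f_n) = 18.07.
        So the integral of the pointwise liminf is at most 18.07.


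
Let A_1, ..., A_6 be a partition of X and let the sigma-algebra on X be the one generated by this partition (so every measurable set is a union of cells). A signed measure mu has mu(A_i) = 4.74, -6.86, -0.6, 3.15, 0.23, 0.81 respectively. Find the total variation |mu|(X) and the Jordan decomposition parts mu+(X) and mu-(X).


Step 1: Every measurable set is a union of atoms (the cells / points), so a Hahn decomposition is
  obtained by grouping atoms by sign: P = union of atoms with mu > 0, N = union of the remaining atoms.
  Atoms in P (indices): 1, 4, 5, 6;  atoms in N (indices): 2, 3
  Positive values: 4.74, 3.15, 0.23, 0.81
  Negative values: -6.86, -0.6
Step 2: mu+(X) = mu(P) = sum of positive atom values = 8.93
Step 3: mu-(X) = -mu(N) = sum of |negative atom values| = 7.46
Step 4: |mu|(X) = mu+(X) + mu-(X) = 8.93 + 7.46 = 16.39


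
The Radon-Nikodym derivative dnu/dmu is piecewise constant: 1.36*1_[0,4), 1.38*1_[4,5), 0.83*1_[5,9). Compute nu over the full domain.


Integrate each piece of the Radon-Nikodym derivative:
Step 1: integral_0^4 1.36 dx = 1.36*(4-0) = 1.36*4 = 5.44
Step 2: integral_4^5 1.38 dx = 1.38*(5-4) = 1.38*1 = 1.38
Step 3: integral_5^9 0.83 dx = 0.83*(9-5) = 0.83*4 = 3.32
Total: 5.44 + 1.38 + 3.32 = 10.14


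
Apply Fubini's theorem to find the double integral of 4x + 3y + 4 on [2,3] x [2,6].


By Fubini, integrate in x first, then y.
Step 1: Fix y, integrate over x in [2,3]:
  integral(4x + 3y + 4, x=2..3)
  = 4*(3^2 - 2^2)/2 + (3y + 4)*(3 - 2)
  = 10 + (3y + 4)*1
  = 10 + 3y + 4
  = 14 + 3y
Step 2: Integrate over y in [2,6]:
  integral(14 + 3y, y=2..6)
  = 14*4 + 3*(6^2 - 2^2)/2
  = 56 + 48
  = 104


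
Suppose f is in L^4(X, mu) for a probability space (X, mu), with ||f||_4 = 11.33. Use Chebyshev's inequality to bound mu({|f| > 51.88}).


Chebyshev/Markov inequality: mu(|f| > eps) <= (||f||_p / eps)^p
Step 1: ||f||_4 / eps = 11.33 / 51.88 = 0.218389
Step 2: Raise to power p = 4:
  (0.218389)^4 = 0.002275
Step 3: Therefore mu(|f| > 51.88) <= 0.002275


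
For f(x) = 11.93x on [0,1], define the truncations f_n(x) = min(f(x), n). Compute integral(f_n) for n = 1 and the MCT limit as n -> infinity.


f(x) = 11.93x on [0,1]; f_n(x) = min(11.93x, n). At n = 1:
Step 1: f(x) reaches 1 at x = 1/11.93 = 0.083822
Step 2: integral(f_1) = integral(11.93x, 0, 0.083822) + integral(1, 0.083822, 1)
       = 11.93*0.083822^2/2 + 1*(1 - 0.083822)
       = 0.041911 + 0.916178
       = 0.958089
Step 3: As n -> infinity, f_n increases to f, so by MCT integral(f_n) -> integral(f) = 11.93/2 = 5.965.
Convergence: integral(f_1) = 0.958089 -> 5.965 as n -> infinity


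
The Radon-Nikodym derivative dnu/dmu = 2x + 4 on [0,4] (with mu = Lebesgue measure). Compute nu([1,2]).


nu(A) = integral_A (dnu/dmu) dmu = integral_1^2 (2x + 4) dx
Step 1: Antiderivative F(x) = (2/2)x^2 + 4x
Step 2: F(2) = (2/2)*2^2 + 4*2 = 4 + 8 = 12
Step 3: F(1) = (2/2)*1^2 + 4*1 = 1 + 4 = 5
Step 4: nu([1,2]) = F(2) - F(1) = 12 - 5 = 7


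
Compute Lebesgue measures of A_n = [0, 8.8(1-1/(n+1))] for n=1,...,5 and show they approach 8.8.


By continuity of measure from below: if A_n increases to A, then m(A_n) -> m(A).
Here A = [0, 8.8], so m(A) = 8.8
Step 1: a_1 = 8.8*(1 - 1/2) = 4.4, m(A_1) = 4.4
Step 2: a_2 = 8.8*(1 - 1/3) = 5.8667, m(A_2) = 5.8667
Step 3: a_3 = 8.8*(1 - 1/4) = 6.6, m(A_3) = 6.6
Step 4: a_4 = 8.8*(1 - 1/5) = 7.04, m(A_4) = 7.04
Step 5: a_5 = 8.8*(1 - 1/6) = 7.3333, m(A_5) = 7.3333
Limit: m(A_n) -> m([0,8.8]) = 8.8


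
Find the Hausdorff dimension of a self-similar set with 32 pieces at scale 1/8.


For a self-similar set with N copies scaled by 1/r:
dim_H = log(N)/log(r) = log(32)/log(8)
= 3.465736/2.079442
= 1.666667


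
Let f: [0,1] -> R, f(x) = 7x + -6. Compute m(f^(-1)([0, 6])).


f^(-1)([0, 6]) = {x : 0 <= 7x + -6 <= 6}
Solving: (0 - -6)/7 <= x <= (6 - -6)/7
= [0.857143, 1.714286]
Intersecting with [0,1]: [0.857143, 1]
Measure = 1 - 0.857143 = 0.142857


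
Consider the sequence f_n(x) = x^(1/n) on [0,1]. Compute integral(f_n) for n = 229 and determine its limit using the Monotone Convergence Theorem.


At n = 229: f_229(x) = x^(1/229).
Step 1: integral(x^(1/229), 0, 1) = [x^(1/229+1) / (1/229+1)] from 0 to 1
     = 1 / (1/229 + 1) = 1 / ((229+1)/229) = 229/(229+1)
     = 229/230 = 0.995652
Step 2: As n -> infinity, f_n(x) = x^(1/n) -> 1 for x in (0,1], and f_n is increasing in n.
By MCT, lim_n integral(f_n) = integral(lim_n f_n) = integral(1, 0, 1) = 1.
Step 3: Verify convergence: 229/230 = 0.995652 -> 1


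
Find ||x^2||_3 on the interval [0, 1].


Step 1: ||f||_3 = (integral_0^1 |x^2|^3 dx)^(1/3)
     = (integral_0^1 x^6 dx)^(1/3)
Step 2: integral_0^1 x^6 dx = [x^7/(7)] from 0 to 1 = 1^7/7
     = 1/7 = 0.142857
Step 3: ||f||_3 = (0.142857)^(1/3) = 0.522758


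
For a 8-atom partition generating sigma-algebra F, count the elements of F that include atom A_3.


Each element of F is a union of some subset S of the 8 atoms.
The element contains A_3 iff A_3 is in S.
So we count subsets S of {A_1,...,A_8} with A_3 in S: choose freely among the other 7 atoms.
Count = 2^(8-1) = 2^7 = 128.


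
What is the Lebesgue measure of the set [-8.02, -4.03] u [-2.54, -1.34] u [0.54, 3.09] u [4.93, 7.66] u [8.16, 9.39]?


For pairwise disjoint intervals, m(union) = sum of lengths.
= (-4.03 - -8.02) + (-1.34 - -2.54) + (3.09 - 0.54) + (7.66 - 4.93) + (9.39 - 8.16)
= 3.99 + 1.2 + 2.55 + 2.73 + 1.23
= 11.7


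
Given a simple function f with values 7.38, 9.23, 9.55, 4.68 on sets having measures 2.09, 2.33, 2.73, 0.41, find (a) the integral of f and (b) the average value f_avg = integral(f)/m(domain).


Step 1: Integral = sum(value_i * measure_i)
= 7.38*2.09 + 9.23*2.33 + 9.55*2.73 + 4.68*0.41
= 15.4242 + 21.5059 + 26.0715 + 1.9188
= 64.9204
Step 2: Total measure of domain = 2.09 + 2.33 + 2.73 + 0.41 = 7.56
Step 3: Average value = 64.9204 / 7.56 = 8.587354


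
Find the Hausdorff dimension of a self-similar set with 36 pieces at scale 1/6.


For a self-similar set with N copies scaled by 1/r:
dim_H = log(N)/log(r) = log(36)/log(6)
= 3.583519/1.791759
= 2


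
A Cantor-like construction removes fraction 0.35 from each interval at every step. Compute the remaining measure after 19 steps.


Step 1: At each step, fraction remaining = 1 - 0.35 = 0.65
Step 2: After 19 steps, measure = (0.65)^19
Result = 2.788392e-04


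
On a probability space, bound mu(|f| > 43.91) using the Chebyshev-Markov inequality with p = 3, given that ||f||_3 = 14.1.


Chebyshev/Markov inequality: mu(|f| > eps) <= (||f||_p / eps)^p
Step 1: ||f||_3 / eps = 14.1 / 43.91 = 0.321111
Step 2: Raise to power p = 3:
  (0.321111)^3 = 0.033111
Step 3: Therefore mu(|f| > 43.91) <= 0.033111


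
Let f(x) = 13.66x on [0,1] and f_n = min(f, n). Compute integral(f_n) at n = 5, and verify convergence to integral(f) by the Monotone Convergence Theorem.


f(x) = 13.66x on [0,1]; f_n(x) = min(13.66x, n). At n = 5:
Step 1: f(x) reaches 5 at x = 5/13.66 = 0.366032
Step 2: integral(f_5) = integral(13.66x, 0, 0.366032) + integral(5, 0.366032, 1)
       = 13.66*0.366032^2/2 + 5*(1 - 0.366032)
       = 0.915081 + 3.169839
       = 4.084919
Step 3: As n -> infinity, f_n increases to f, so by MCT integral(f_n) -> integral(f) = 13.66/2 = 6.83.
Convergence: integral(f_5) = 4.084919 -> 6.83 as n -> infinity


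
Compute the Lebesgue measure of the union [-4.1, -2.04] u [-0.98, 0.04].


For pairwise disjoint intervals, m(union) = sum of lengths.
= (-2.04 - -4.1) + (0.04 - -0.98)
= 2.06 + 1.02
= 3.08


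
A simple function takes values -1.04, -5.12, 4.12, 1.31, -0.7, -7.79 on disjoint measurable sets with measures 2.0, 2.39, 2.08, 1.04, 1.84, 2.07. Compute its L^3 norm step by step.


Step 1: Compute |f_i|^3 for each value:
  |-1.04|^3 = 1.124864
  |-5.12|^3 = 134.217728
  |4.12|^3 = 69.934528
  |1.31|^3 = 2.248091
  |-0.7|^3 = 0.343
  |-7.79|^3 = 472.729139
Step 2: Multiply by measures and sum:
  1.124864 * 2.0 = 2.249728
  134.217728 * 2.39 = 320.78037
  69.934528 * 2.08 = 145.463818
  2.248091 * 1.04 = 2.338015
  0.343 * 1.84 = 0.63112
  472.729139 * 2.07 = 978.549318
Sum = 2.249728 + 320.78037 + 145.463818 + 2.338015 + 0.63112 + 978.549318 = 1450.012369
Step 3: Take the p-th root:
||f||_3 = (1450.012369)^(1/3) = 11.318544


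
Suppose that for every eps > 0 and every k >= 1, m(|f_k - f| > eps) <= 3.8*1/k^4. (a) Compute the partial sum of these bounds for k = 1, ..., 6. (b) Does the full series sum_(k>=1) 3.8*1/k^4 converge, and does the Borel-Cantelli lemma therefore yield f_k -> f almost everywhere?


Step 1: List the terms 3.8*1/k^4 for k = 1 to 6:
  k=1: 3.8
  k=2: 0.2375
  k=3: 0.046914
  k=4: 0.014844
  k=5: 0.00608
  k=6: 0.002932
Step 2: Partial sum = 3.8 + 0.2375 + 0.046914 + 0.014844 + 0.00608 + 0.002932
     = 4.108269
Step 3: The full series sum_(k>=1) 3.8*1/k^4 converges (p-series with p = 4 > 1; a constant multiple of a convergent series converges).
Step 4: Fix eps > 0. Since sum_k m(|f_k - f| > eps) < infinity, the Borel-Cantelli lemma gives
        m(limsup_k {|f_k - f| > eps}) = 0, i.e. for a.e. x, |f_k(x) - f(x)| <= eps for all large k.
        Applying this with eps = 1/j for j = 1, 2, ... and intersecting the countably many full-measure sets,
        for a.e. x we get limsup_k |f_k(x) - f(x)| <= 1/j for every j, hence f_k -> f almost everywhere.
Conclusion: series converges; Borel-Cantelli yields f_k -> f a.e.


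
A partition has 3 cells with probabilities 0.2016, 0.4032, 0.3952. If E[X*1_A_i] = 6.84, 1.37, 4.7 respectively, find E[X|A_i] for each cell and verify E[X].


For each cell A_i: E[X|A_i] = E[X*1_A_i] / P(A_i)
Step 1: E[X|A_1] = 6.84 / 0.2016 = 33.928571
Step 2: E[X|A_2] = 1.37 / 0.4032 = 3.397817
Step 3: E[X|A_3] = 4.7 / 0.3952 = 11.892713
Verification: E[X] = sum E[X*1_A_i] = 6.84 + 1.37 + 4.7 = 12.91


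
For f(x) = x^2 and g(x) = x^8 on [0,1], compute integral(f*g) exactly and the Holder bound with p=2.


Step 1: Exact integral of f*g = integral(x^10, 0, 1) = 1/11
     = 0.090909
Step 2: Holder bound with p=2, q=2:
  ||f||_p = (integral x^4 dx)^(1/2) = (1/5)^(1/2) = 0.447214
  ||g||_q = (integral x^16 dx)^(1/2) = (1/17)^(1/2) = 0.242536
Step 3: Holder bound = ||f||_p * ||g||_q = 0.447214 * 0.242536 = 0.108465
Verification: 0.090909 <= 0.108465 (Holder holds)


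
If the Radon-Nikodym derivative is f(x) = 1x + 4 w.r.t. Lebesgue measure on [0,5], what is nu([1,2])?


nu(A) = integral_A (dnu/dmu) dmu = integral_1^2 (1x + 4) dx
Step 1: Antiderivative F(x) = (1/2)x^2 + 4x
Step 2: F(2) = (1/2)*2^2 + 4*2 = 2 + 8 = 10
Step 3: F(1) = (1/2)*1^2 + 4*1 = 0.5 + 4 = 4.5
Step 4: nu([1,2]) = F(2) - F(1) = 10 - 4.5 = 5.5


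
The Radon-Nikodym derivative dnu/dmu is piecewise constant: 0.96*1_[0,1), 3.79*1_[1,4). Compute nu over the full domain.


Integrate each piece of the Radon-Nikodym derivative:
Step 1: integral_0^1 0.96 dx = 0.96*(1-0) = 0.96*1 = 0.96
Step 2: integral_1^4 3.79 dx = 3.79*(4-1) = 3.79*3 = 11.37
Total: 0.96 + 11.37 = 12.33


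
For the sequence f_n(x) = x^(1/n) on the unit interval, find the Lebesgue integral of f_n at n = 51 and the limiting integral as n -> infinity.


At n = 51: f_51(x) = x^(1/51).
Step 1: integral(x^(1/51), 0, 1) = [x^(1/51+1) / (1/51+1)] from 0 to 1
     = 1 / (1/51 + 1) = 1 / ((51+1)/51) = 51/(51+1)
     = 51/52 = 0.980769
Step 2: As n -> infinity, f_n(x) = x^(1/n) -> 1 for x in (0,1], and f_n is increasing in n.
By MCT, lim_n integral(f_n) = integral(lim_n f_n) = integral(1, 0, 1) = 1.
Step 3: Verify convergence: 51/52 = 0.980769 -> 1


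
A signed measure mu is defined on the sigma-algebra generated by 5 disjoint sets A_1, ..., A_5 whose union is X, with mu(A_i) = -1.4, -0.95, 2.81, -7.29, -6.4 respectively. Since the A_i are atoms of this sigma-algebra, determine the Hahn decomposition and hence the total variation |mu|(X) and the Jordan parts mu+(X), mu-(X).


Step 1: Every measurable set is a union of atoms (the cells / points), so a Hahn decomposition is
  obtained by grouping atoms by sign: P = union of atoms with mu > 0, N = union of the remaining atoms.
  Atoms in P (indices): 3;  atoms in N (indices): 1, 2, 4, 5
  Positive values: 2.81
  Negative values: -1.4, -0.95, -7.29, -6.4
Step 2: mu+(X) = mu(P) = sum of positive atom values = 2.81
Step 3: mu-(X) = -mu(N) = sum of |negative atom values| = 16.04
Step 4: |mu|(X) = mu+(X) + mu-(X) = 2.81 + 16.04 = 18.85


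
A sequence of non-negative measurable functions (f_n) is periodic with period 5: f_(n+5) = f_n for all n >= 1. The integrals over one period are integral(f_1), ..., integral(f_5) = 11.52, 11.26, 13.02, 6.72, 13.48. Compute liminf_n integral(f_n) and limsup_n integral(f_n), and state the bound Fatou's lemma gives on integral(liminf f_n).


The sequence (integral(f_n)) is periodic with period 5, repeating the values 11.52, 11.26, 13.02, 6.72, 13.48 indefinitely.
Step 1: For a periodic sequence, every tail (a_m, a_(m+1), ...) contains all 5 period values infinitely often.
Step 2: Hence inf of every tail = min of the period values = min(11.52, 11.26, 13.02, 6.72, 13.48) = 6.72.
        liminf_n integral(f_n) = sup over m of (inf of tail from m) = 6.72.
Step 3: Similarly sup of every tail = max of the period values = 13.48.
        limsup_n integral(f_n) = 13.48.
Step 4: Fatou's lemma: integral(liminf_n f_n) <= liminf_n integral(f_n) = 6.72.
        So the integral of the pointwise liminf is at most 6.72.


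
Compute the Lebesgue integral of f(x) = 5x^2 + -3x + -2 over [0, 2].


The Lebesgue integral of a Riemann-integrable function agrees with the Riemann integral.
Antiderivative F(x) = (5/3)x^3 + (-3/2)x^2 + -2x
F(2) = (5/3)*2^3 + (-3/2)*2^2 + -2*2
     = (5/3)*8 + (-3/2)*4 + -2*2
     = 13.333333 + -6 + -4
     = 3.333333
F(0) = 0.0
Integral = F(2) - F(0) = 3.333333 - 0.0 = 3.333333


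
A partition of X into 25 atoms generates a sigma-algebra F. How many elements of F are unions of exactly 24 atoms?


Each element of F is a union of some subset of the 25 atoms.
Elements that are unions of exactly 24 atoms correspond to 24-element subsets of the 25 atoms.
Count = C(25, 24) = 25! / (24! * 1!) = 25.


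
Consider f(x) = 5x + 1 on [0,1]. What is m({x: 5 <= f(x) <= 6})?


f^(-1)([5, 6]) = {x : 5 <= 5x + 1 <= 6}
Solving: (5 - 1)/5 <= x <= (6 - 1)/5
= [0.8, 1]
Intersecting with [0,1]: [0.8, 1]
Measure = 1 - 0.8 = 0.2


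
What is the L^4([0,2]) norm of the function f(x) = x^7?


Step 1: ||f||_4 = (integral_0^2 |x^7|^4 dx)^(1/4)
     = (integral_0^2 x^28 dx)^(1/4)
Step 2: integral_0^2 x^28 dx = [x^29/(29)] from 0 to 2 = 2^29/29
     = 536870912/29 = 1.851279e+07
Step 3: ||f||_4 = (1.851279e+07)^(1/4) = 65.594582


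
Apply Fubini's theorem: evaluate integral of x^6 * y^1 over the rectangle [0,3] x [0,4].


By Fubini's theorem, the double integral factors as a product of single integrals:
Step 1: integral_0^3 x^6 dx = [x^7/7] from 0 to 3
     = 3^7/7 = 312.428571
Step 2: integral_0^4 y^1 dy = [y^2/2] from 0 to 4
     = 4^2/2 = 8
Step 3: Double integral = 312.428571 * 8 = 2499.428571


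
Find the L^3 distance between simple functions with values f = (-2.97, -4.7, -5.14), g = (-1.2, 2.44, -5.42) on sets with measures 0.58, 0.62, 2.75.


Step 1: Compute differences f_i - g_i:
  -2.97 - -1.2 = -1.77
  -4.7 - 2.44 = -7.14
  -5.14 - -5.42 = 0.28
Step 2: Compute |diff|^3 * measure for each set:
  |-1.77|^3 * 0.58 = 5.545233 * 0.58 = 3.216235
  |-7.14|^3 * 0.62 = 363.994344 * 0.62 = 225.676493
  |0.28|^3 * 2.75 = 0.021952 * 2.75 = 0.060368
Step 3: Sum = 228.953096
Step 4: ||f-g||_3 = (228.953096)^(1/3) = 6.117615


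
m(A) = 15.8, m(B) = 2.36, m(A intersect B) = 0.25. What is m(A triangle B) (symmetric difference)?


m(A Delta B) = m(A) + m(B) - 2*m(A n B)
= 15.8 + 2.36 - 2*0.25
= 15.8 + 2.36 - 0.5
= 17.66


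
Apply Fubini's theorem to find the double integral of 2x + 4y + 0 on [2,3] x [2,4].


By Fubini, integrate in x first, then y.
Step 1: Fix y, integrate over x in [2,3]:
  integral(2x + 4y + 0, x=2..3)
  = 2*(3^2 - 2^2)/2 + (4y + 0)*(3 - 2)
  = 5 + (4y + 0)*1
  = 5 + 4y + 0
  = 5 + 4y
Step 2: Integrate over y in [2,4]:
  integral(5 + 4y, y=2..4)
  = 5*2 + 4*(4^2 - 2^2)/2
  = 10 + 24
  = 34


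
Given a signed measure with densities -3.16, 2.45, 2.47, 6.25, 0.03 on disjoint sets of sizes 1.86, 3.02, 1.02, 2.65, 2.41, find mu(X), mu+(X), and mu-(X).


Step 1: Compute signed measure on each set:
  Set 1: -3.16 * 1.86 = -5.8776
  Set 2: 2.45 * 3.02 = 7.399
  Set 3: 2.47 * 1.02 = 2.5194
  Set 4: 6.25 * 2.65 = 16.5625
  Set 5: 0.03 * 2.41 = 0.0723
Step 2: Total signed measure = (-5.8776) + (7.399) + (2.5194) + (16.5625) + (0.0723)
     = 20.6756
Step 3: Positive part mu+(X) = sum of positive contributions = 26.5532
Step 4: Negative part mu-(X) = |sum of negative contributions| = 5.8776


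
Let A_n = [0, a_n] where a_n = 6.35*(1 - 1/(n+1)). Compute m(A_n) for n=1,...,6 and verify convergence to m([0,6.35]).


By continuity of measure from below: if A_n increases to A, then m(A_n) -> m(A).
Here A = [0, 6.35], so m(A) = 6.35
Step 1: a_1 = 6.35*(1 - 1/2) = 3.175, m(A_1) = 3.175
Step 2: a_2 = 6.35*(1 - 1/3) = 4.2333, m(A_2) = 4.2333
Step 3: a_3 = 6.35*(1 - 1/4) = 4.7625, m(A_3) = 4.7625
Step 4: a_4 = 6.35*(1 - 1/5) = 5.08, m(A_4) = 5.08
Step 5: a_5 = 6.35*(1 - 1/6) = 5.2917, m(A_5) = 5.2917
Step 6: a_6 = 6.35*(1 - 1/7) = 5.4429, m(A_6) = 5.4429
Limit: m(A_n) -> m([0,6.35]) = 6.35


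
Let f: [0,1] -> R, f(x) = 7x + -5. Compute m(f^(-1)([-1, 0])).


f^(-1)([-1, 0]) = {x : -1 <= 7x + -5 <= 0}
Solving: (-1 - -5)/7 <= x <= (0 - -5)/7
= [0.571429, 0.714286]
Intersecting with [0,1]: [0.571429, 0.714286]
Measure = 0.714286 - 0.571429 = 0.142857


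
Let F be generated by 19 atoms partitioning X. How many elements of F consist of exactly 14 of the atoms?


Each element of F is a union of some subset of the 19 atoms.
Elements that are unions of exactly 14 atoms correspond to 14-element subsets of the 19 atoms.
Count = C(19, 14) = 19! / (14! * 5!) = 11628.


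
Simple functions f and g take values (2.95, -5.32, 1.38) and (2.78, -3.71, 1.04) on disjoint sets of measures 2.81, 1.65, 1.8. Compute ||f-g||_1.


Step 1: Compute differences f_i - g_i:
  2.95 - 2.78 = 0.17
  -5.32 - -3.71 = -1.61
  1.38 - 1.04 = 0.34
Step 2: Compute |diff|^1 * measure for each set:
  |0.17|^1 * 2.81 = 0.17 * 2.81 = 0.4777
  |-1.61|^1 * 1.65 = 1.61 * 1.65 = 2.6565
  |0.34|^1 * 1.8 = 0.34 * 1.8 = 0.612
Step 3: Sum = 3.7462
Step 4: ||f-g||_1 = (3.7462)^(1/1) = 3.7462


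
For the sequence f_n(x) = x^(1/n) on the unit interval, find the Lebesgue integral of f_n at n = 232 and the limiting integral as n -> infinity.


At n = 232: f_232(x) = x^(1/232).
Step 1: integral(x^(1/232), 0, 1) = [x^(1/232+1) / (1/232+1)] from 0 to 1
     = 1 / (1/232 + 1) = 1 / ((232+1)/232) = 232/(232+1)
     = 232/233 = 0.995708
Step 2: As n -> infinity, f_n(x) = x^(1/n) -> 1 for x in (0,1], and f_n is increasing in n.
By MCT, lim_n integral(f_n) = integral(lim_n f_n) = integral(1, 0, 1) = 1.
Step 3: Verify convergence: 232/233 = 0.995708 -> 1


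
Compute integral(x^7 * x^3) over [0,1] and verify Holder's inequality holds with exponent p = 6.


Step 1: Exact integral of f*g = integral(x^10, 0, 1) = 1/11
     = 0.090909
Step 2: Holder bound with p=6, q=1.2:
  ||f||_p = (integral x^42 dx)^(1/6) = (1/43)^(1/6) = 0.534263
  ||g||_q = (integral x^3.6 dx)^(1/1.2) = (1/4.6)^(1/1.2) = 0.280351
Step 3: Holder bound = ||f||_p * ||g||_q = 0.534263 * 0.280351 = 0.149781
Verification: 0.090909 <= 0.149781 (Holder holds)


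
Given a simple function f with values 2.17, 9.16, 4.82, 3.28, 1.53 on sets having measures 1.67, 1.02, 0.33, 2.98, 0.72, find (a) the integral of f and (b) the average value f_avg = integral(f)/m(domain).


Step 1: Integral = sum(value_i * measure_i)
= 2.17*1.67 + 9.16*1.02 + 4.82*0.33 + 3.28*2.98 + 1.53*0.72
= 3.6239 + 9.3432 + 1.5906 + 9.7744 + 1.1016
= 25.4337
Step 2: Total measure of domain = 1.67 + 1.02 + 0.33 + 2.98 + 0.72 = 6.72
Step 3: Average value = 25.4337 / 6.72 = 3.784777


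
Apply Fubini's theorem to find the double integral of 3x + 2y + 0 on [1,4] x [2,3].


By Fubini, integrate in x first, then y.
Step 1: Fix y, integrate over x in [1,4]:
  integral(3x + 2y + 0, x=1..4)
  = 3*(4^2 - 1^2)/2 + (2y + 0)*(4 - 1)
  = 22.5 + (2y + 0)*3
  = 22.5 + 6y + 0
  = 22.5 + 6y
Step 2: Integrate over y in [2,3]:
  integral(22.5 + 6y, y=2..3)
  = 22.5*1 + 6*(3^2 - 2^2)/2
  = 22.5 + 15
  = 37.5


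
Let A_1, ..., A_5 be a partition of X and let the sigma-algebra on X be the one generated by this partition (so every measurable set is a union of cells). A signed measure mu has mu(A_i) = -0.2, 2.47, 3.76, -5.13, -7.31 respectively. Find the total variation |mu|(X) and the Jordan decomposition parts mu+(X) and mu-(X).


Step 1: Every measurable set is a union of atoms (the cells / points), so a Hahn decomposition is
  obtained by grouping atoms by sign: P = union of atoms with mu > 0, N = union of the remaining atoms.
  Atoms in P (indices): 2, 3;  atoms in N (indices): 1, 4, 5
  Positive values: 2.47, 3.76
  Negative values: -0.2, -5.13, -7.31
Step 2: mu+(X) = mu(P) = sum of positive atom values = 6.23
Step 3: mu-(X) = -mu(N) = sum of |negative atom values| = 12.64
Step 4: |mu|(X) = mu+(X) + mu-(X) = 6.23 + 12.64 = 18.87


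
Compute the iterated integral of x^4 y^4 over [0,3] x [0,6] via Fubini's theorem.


By Fubini's theorem, the double integral factors as a product of single integrals:
Step 1: integral_0^3 x^4 dx = [x^5/5] from 0 to 3
     = 3^5/5 = 48.6
Step 2: integral_0^6 y^4 dy = [y^5/5] from 0 to 6
     = 6^5/5 = 1555.2
Step 3: Double integral = 48.6 * 1555.2 = 75582.72


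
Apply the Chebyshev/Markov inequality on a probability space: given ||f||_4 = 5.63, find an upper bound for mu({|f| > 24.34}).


Chebyshev/Markov inequality: mu(|f| > eps) <= (||f||_p / eps)^p
Step 1: ||f||_4 / eps = 5.63 / 24.34 = 0.231306
Step 2: Raise to power p = 4:
  (0.231306)^4 = 0.002863
Step 3: Therefore mu(|f| > 24.34) <= 0.002863


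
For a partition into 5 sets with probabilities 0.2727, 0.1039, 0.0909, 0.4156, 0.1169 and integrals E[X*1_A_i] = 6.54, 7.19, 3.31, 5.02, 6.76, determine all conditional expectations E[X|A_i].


For each cell A_i: E[X|A_i] = E[X*1_A_i] / P(A_i)
Step 1: E[X|A_1] = 6.54 / 0.2727 = 23.982398
Step 2: E[X|A_2] = 7.19 / 0.1039 = 69.201155
Step 3: E[X|A_3] = 3.31 / 0.0909 = 36.413641
Step 4: E[X|A_4] = 5.02 / 0.4156 = 12.078922
Step 5: E[X|A_5] = 6.76 / 0.1169 = 57.827203
Verification: E[X] = sum E[X*1_A_i] = 6.54 + 7.19 + 3.31 + 5.02 + 6.76 = 28.82


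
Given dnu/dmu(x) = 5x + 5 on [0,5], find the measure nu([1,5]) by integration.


nu(A) = integral_A (dnu/dmu) dmu = integral_1^5 (5x + 5) dx
Step 1: Antiderivative F(x) = (5/2)x^2 + 5x
Step 2: F(5) = (5/2)*5^2 + 5*5 = 62.5 + 25 = 87.5
Step 3: F(1) = (5/2)*1^2 + 5*1 = 2.5 + 5 = 7.5
Step 4: nu([1,5]) = F(5) - F(1) = 87.5 - 7.5 = 80


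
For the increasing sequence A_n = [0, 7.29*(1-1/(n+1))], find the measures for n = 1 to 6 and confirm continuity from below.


By continuity of measure from below: if A_n increases to A, then m(A_n) -> m(A).
Here A = [0, 7.29], so m(A) = 7.29
Step 1: a_1 = 7.29*(1 - 1/2) = 3.645, m(A_1) = 3.645
Step 2: a_2 = 7.29*(1 - 1/3) = 4.86, m(A_2) = 4.86
Step 3: a_3 = 7.29*(1 - 1/4) = 5.4675, m(A_3) = 5.4675
Step 4: a_4 = 7.29*(1 - 1/5) = 5.832, m(A_4) = 5.832
Step 5: a_5 = 7.29*(1 - 1/6) = 6.075, m(A_5) = 6.075
Step 6: a_6 = 7.29*(1 - 1/7) = 6.2486, m(A_6) = 6.2486
Limit: m(A_n) -> m([0,7.29]) = 7.29


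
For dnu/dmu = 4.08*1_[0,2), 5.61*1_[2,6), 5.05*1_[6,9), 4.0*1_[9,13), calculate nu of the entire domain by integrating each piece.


Integrate each piece of the Radon-Nikodym derivative:
Step 1: integral_0^2 4.08 dx = 4.08*(2-0) = 4.08*2 = 8.16
Step 2: integral_2^6 5.61 dx = 5.61*(6-2) = 5.61*4 = 22.44
Step 3: integral_6^9 5.05 dx = 5.05*(9-6) = 5.05*3 = 15.15
Step 4: integral_9^13 4.0 dx = 4.0*(13-9) = 4.0*4 = 16
Total: 8.16 + 22.44 + 15.15 + 16 = 61.75


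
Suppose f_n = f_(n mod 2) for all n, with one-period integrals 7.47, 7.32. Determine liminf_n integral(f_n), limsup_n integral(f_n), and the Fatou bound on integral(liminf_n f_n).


The sequence (integral(f_n)) is periodic with period 2, repeating the values 7.47, 7.32 indefinitely.
Step 1: For a periodic sequence, every tail (a_m, a_(m+1), ...) contains all 2 period values infinitely often.
Step 2: Hence inf of every tail = min of the period values = min(7.47, 7.32) = 7.32.
        liminf_n integral(f_n) = sup over m of (inf of tail from m) = 7.32.
Step 3: Similarly sup of every tail = max of the period values = 7.47.
        limsup_n integral(f_n) = 7.47.
Step 4: Fatou's lemma: integral(liminf_n f_n) <= liminf_n integral(f_n) = 7.32.
        So the integral of the pointwise liminf is at most 7.32.


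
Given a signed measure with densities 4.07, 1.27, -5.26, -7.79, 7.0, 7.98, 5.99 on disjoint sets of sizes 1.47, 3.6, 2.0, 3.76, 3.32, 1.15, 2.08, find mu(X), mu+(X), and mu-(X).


Step 1: Compute signed measure on each set:
  Set 1: 4.07 * 1.47 = 5.9829
  Set 2: 1.27 * 3.6 = 4.572
  Set 3: -5.26 * 2.0 = -10.52
  Set 4: -7.79 * 3.76 = -29.2904
  Set 5: 7.0 * 3.32 = 23.24
  Set 6: 7.98 * 1.15 = 9.177
  Set 7: 5.99 * 2.08 = 12.4592
Step 2: Total signed measure = (5.9829) + (4.572) + (-10.52) + (-29.2904) + (23.24) + (9.177) + (12.4592)
     = 15.6207
Step 3: Positive part mu+(X) = sum of positive contributions = 55.4311
Step 4: Negative part mu-(X) = |sum of negative contributions| = 39.8104


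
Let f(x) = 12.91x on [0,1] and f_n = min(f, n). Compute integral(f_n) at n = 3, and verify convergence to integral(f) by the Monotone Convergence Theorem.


f(x) = 12.91x on [0,1]; f_n(x) = min(12.91x, n). At n = 3:
Step 1: f(x) reaches 3 at x = 3/12.91 = 0.232378
Step 2: integral(f_3) = integral(12.91x, 0, 0.232378) + integral(3, 0.232378, 1)
       = 12.91*0.232378^2/2 + 3*(1 - 0.232378)
       = 0.348567 + 2.302866
       = 2.651433
Step 3: As n -> infinity, f_n increases to f, so by MCT integral(f_n) -> integral(f) = 12.91/2 = 6.455.
Convergence: integral(f_3) = 2.651433 -> 6.455 as n -> infinity


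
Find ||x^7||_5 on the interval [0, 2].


Step 1: ||f||_5 = (integral_0^2 |x^7|^5 dx)^(1/5)
     = (integral_0^2 x^35 dx)^(1/5)
Step 2: integral_0^2 x^35 dx = [x^36/(36)] from 0 to 2 = 2^36/36
     = 68719476736/36 = 1.908874e+09
Step 3: ||f||_5 = (1.908874e+09)^(1/5) = 71.805129


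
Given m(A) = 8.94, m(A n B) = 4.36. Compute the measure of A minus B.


m(A \ B) = m(A) - m(A n B)
= 8.94 - 4.36
= 4.58


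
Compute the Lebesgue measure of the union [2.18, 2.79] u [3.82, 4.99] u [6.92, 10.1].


For pairwise disjoint intervals, m(union) = sum of lengths.
= (2.79 - 2.18) + (4.99 - 3.82) + (10.1 - 6.92)
= 0.61 + 1.17 + 3.18
= 4.96


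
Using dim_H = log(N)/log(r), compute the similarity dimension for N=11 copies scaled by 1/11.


For a self-similar set with N copies scaled by 1/r:
dim_H = log(N)/log(r) = log(11)/log(11)
= 2.397895/2.397895
= 1


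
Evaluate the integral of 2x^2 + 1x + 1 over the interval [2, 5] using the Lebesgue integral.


The Lebesgue integral of a Riemann-integrable function agrees with the Riemann integral.
Antiderivative F(x) = (2/3)x^3 + (1/2)x^2 + 1x
F(5) = (2/3)*5^3 + (1/2)*5^2 + 1*5
     = (2/3)*125 + (1/2)*25 + 1*5
     = 83.333333 + 12.5 + 5
     = 100.833333
F(2) = 9.333333
Integral = F(5) - F(2) = 100.833333 - 9.333333 = 91.5


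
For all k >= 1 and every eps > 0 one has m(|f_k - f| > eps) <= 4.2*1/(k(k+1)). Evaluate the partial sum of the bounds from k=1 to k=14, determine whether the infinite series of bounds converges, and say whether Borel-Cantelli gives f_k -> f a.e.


Step 1: List the terms 4.2*1/(k(k+1)) for k = 1 to 14:
  k=1: 2.1
  k=2: 0.7
  k=3: 0.35
  k=4: 0.21
  k=5: 0.14
  k=6: 0.1
  k=7: 0.075
  k=8: 0.058333
  k=9: 0.046667
  k=10: 0.038182
  k=11: 0.031818
  k=12: 0.026923
  k=13: 0.023077
  k=14: 0.02
Step 2: Partial sum = 2.1 + 0.7 + 0.35 + 0.21 + 0.14 + 0.1 + 0.075 + 0.058333 + 0.046667 + 0.038182 + 0.031818 + 0.026923 + 0.023077 + 0.02
     = 3.92
Step 3: The full series sum_(k>=1) 4.2*1/(k(k+1)) converges (telescoping series sum 1/(k(k+1)) = 1; a constant multiple of a convergent series converges).
Step 4: Fix eps > 0. Since sum_k m(|f_k - f| > eps) < infinity, the Borel-Cantelli lemma gives
        m(limsup_k {|f_k - f| > eps}) = 0, i.e. for a.e. x, |f_k(x) - f(x)| <= eps for all large k.
        Applying this with eps = 1/j for j = 1, 2, ... and intersecting the countably many full-measure sets,
        for a.e. x we get limsup_k |f_k(x) - f(x)| <= 1/j for every j, hence f_k -> f almost everywhere.
Conclusion: series converges; Borel-Cantelli yields f_k -> f a.e.


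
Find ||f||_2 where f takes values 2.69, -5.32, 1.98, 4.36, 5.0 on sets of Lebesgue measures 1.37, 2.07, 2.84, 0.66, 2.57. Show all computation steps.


Step 1: Compute |f_i|^2 for each value:
  |2.69|^2 = 7.2361
  |-5.32|^2 = 28.3024
  |1.98|^2 = 3.9204
  |4.36|^2 = 19.0096
  |5.0|^2 = 25
Step 2: Multiply by measures and sum:
  7.2361 * 1.37 = 9.913457
  28.3024 * 2.07 = 58.585968
  3.9204 * 2.84 = 11.133936
  19.0096 * 0.66 = 12.546336
  25 * 2.57 = 64.25
Sum = 9.913457 + 58.585968 + 11.133936 + 12.546336 + 64.25 = 156.429697
Step 3: Take the p-th root:
||f||_2 = (156.429697)^(1/2) = 12.507186


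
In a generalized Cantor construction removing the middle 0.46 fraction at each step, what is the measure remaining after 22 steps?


Step 1: At each step, fraction remaining = 1 - 0.46 = 0.54
Step 2: After 22 steps, measure = (0.54)^22
Result = 1.296172e-06


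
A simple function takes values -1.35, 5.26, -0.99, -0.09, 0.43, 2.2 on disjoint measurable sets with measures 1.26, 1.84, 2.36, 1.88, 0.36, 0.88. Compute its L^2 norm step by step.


Step 1: Compute |f_i|^2 for each value:
  |-1.35|^2 = 1.8225
  |5.26|^2 = 27.6676
  |-0.99|^2 = 0.9801
  |-0.09|^2 = 0.0081
  |0.43|^2 = 0.1849
  |2.2|^2 = 4.84
Step 2: Multiply by measures and sum:
  1.8225 * 1.26 = 2.29635
  27.6676 * 1.84 = 50.908384
  0.9801 * 2.36 = 2.313036
  0.0081 * 1.88 = 0.015228
  0.1849 * 0.36 = 0.066564
  4.84 * 0.88 = 4.2592
Sum = 2.29635 + 50.908384 + 2.313036 + 0.015228 + 0.066564 + 4.2592 = 59.858762
Step 3: Take the p-th root:
||f||_2 = (59.858762)^(1/2) = 7.736844


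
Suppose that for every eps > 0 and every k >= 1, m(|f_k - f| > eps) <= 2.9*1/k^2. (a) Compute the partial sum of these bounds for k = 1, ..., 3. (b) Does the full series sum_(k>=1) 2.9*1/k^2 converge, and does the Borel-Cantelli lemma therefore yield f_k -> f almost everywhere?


Step 1: List the terms 2.9*1/k^2 for k = 1 to 3:
  k=1: 2.9
  k=2: 0.725
  k=3: 0.322222
Step 2: Partial sum = 2.9 + 0.725 + 0.322222
     = 3.947222
Step 3: The full series sum_(k>=1) 2.9*1/k^2 converges (p-series with p = 2 > 1; a constant multiple of a convergent series converges).
Step 4: Fix eps > 0. Since sum_k m(|f_k - f| > eps) < infinity, the Borel-Cantelli lemma gives
        m(limsup_k {|f_k - f| > eps}) = 0, i.e. for a.e. x, |f_k(x) - f(x)| <= eps for all large k.
        Applying this with eps = 1/j for j = 1, 2, ... and intersecting the countably many full-measure sets,
        for a.e. x we get limsup_k |f_k(x) - f(x)| <= 1/j for every j, hence f_k -> f almost everywhere.
Conclusion: series converges; Borel-Cantelli yields f_k -> f a.e.


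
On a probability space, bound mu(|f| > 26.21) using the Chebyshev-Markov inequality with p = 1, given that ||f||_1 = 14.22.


Chebyshev/Markov inequality: mu(|f| > eps) <= (||f||_p / eps)^p
Step 1: ||f||_1 / eps = 14.22 / 26.21 = 0.542541
Step 2: Raise to power p = 1:
  (0.542541)^1 = 0.542541
Step 3: Therefore mu(|f| > 26.21) <= 0.542541


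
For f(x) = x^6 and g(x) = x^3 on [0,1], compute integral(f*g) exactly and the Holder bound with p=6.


Step 1: Exact integral of f*g = integral(x^9, 0, 1) = 1/10
     = 0.1
Step 2: Holder bound with p=6, q=1.2:
  ||f||_p = (integral x^36 dx)^(1/6) = (1/37)^(1/6) = 0.547814
  ||g||_q = (integral x^3.6 dx)^(1/1.2) = (1/4.6)^(1/1.2) = 0.280351
Step 3: Holder bound = ||f||_p * ||g||_q = 0.547814 * 0.280351 = 0.15358
Verification: 0.1 <= 0.15358 (Holder holds)


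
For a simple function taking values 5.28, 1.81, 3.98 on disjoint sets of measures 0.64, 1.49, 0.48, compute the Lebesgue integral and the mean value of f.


Step 1: Integral = sum(value_i * measure_i)
= 5.28*0.64 + 1.81*1.49 + 3.98*0.48
= 3.3792 + 2.6969 + 1.9104
= 7.9865
Step 2: Total measure of domain = 0.64 + 1.49 + 0.48 = 2.61
Step 3: Average value = 7.9865 / 2.61 = 3.059962


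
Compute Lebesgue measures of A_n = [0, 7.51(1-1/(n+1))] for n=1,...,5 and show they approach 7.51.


By continuity of measure from below: if A_n increases to A, then m(A_n) -> m(A).
Here A = [0, 7.51], so m(A) = 7.51
Step 1: a_1 = 7.51*(1 - 1/2) = 3.755, m(A_1) = 3.755
Step 2: a_2 = 7.51*(1 - 1/3) = 5.0067, m(A_2) = 5.0067
Step 3: a_3 = 7.51*(1 - 1/4) = 5.6325, m(A_3) = 5.6325
Step 4: a_4 = 7.51*(1 - 1/5) = 6.008, m(A_4) = 6.008
Step 5: a_5 = 7.51*(1 - 1/6) = 6.2583, m(A_5) = 6.2583
Limit: m(A_n) -> m([0,7.51]) = 7.51


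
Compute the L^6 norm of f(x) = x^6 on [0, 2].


Step 1: ||f||_6 = (integral_0^2 |x^6|^6 dx)^(1/6)
     = (integral_0^2 x^36 dx)^(1/6)
Step 2: integral_0^2 x^36 dx = [x^37/(37)] from 0 to 2 = 2^37/37
     = 137438953472/37 = 3.714566e+09
Step 3: ||f||_6 = (3.714566e+09)^(1/6) = 39.35362


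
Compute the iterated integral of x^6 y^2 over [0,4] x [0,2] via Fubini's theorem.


By Fubini's theorem, the double integral factors as a product of single integrals:
Step 1: integral_0^4 x^6 dx = [x^7/7] from 0 to 4
     = 4^7/7 = 2340.571429
Step 2: integral_0^2 y^2 dy = [y^3/3] from 0 to 2
     = 2^3/3 = 2.666667
Step 3: Double integral = 2340.571429 * 2.666667 = 6241.52381


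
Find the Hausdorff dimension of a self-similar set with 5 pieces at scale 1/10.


For a self-similar set with N copies scaled by 1/r:
dim_H = log(N)/log(r) = log(5)/log(10)
= 1.609438/2.302585
= 0.69897


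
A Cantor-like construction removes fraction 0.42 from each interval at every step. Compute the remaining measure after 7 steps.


Step 1: At each step, fraction remaining = 1 - 0.42 = 0.58
Step 2: After 7 steps, measure = (0.58)^7
Result = 0.02208


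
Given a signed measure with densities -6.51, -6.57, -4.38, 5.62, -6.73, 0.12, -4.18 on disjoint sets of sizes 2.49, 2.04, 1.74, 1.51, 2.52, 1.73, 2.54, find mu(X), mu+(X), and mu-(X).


Step 1: Compute signed measure on each set:
  Set 1: -6.51 * 2.49 = -16.2099
  Set 2: -6.57 * 2.04 = -13.4028
  Set 3: -4.38 * 1.74 = -7.6212
  Set 4: 5.62 * 1.51 = 8.4862
  Set 5: -6.73 * 2.52 = -16.9596
  Set 6: 0.12 * 1.73 = 0.2076
  Set 7: -4.18 * 2.54 = -10.6172
Step 2: Total signed measure = (-16.2099) + (-13.4028) + (-7.6212) + (8.4862) + (-16.9596) + (0.2076) + (-10.6172)
     = -56.1169
Step 3: Positive part mu+(X) = sum of positive contributions = 8.6938
Step 4: Negative part mu-(X) = |sum of negative contributions| = 64.8107


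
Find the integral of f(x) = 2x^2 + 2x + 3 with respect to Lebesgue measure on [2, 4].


The Lebesgue integral of a Riemann-integrable function agrees with the Riemann integral.
Antiderivative F(x) = (2/3)x^3 + (2/2)x^2 + 3x
F(4) = (2/3)*4^3 + (2/2)*4^2 + 3*4
     = (2/3)*64 + (2/2)*16 + 3*4
     = 42.666667 + 16 + 12
     = 70.666667
F(2) = 15.333333
Integral = F(4) - F(2) = 70.666667 - 15.333333 = 55.333333


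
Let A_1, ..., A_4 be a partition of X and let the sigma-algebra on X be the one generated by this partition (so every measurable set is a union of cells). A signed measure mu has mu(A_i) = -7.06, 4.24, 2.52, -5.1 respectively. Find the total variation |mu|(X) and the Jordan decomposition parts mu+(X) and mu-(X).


Step 1: Every measurable set is a union of atoms (the cells / points), so a Hahn decomposition is
  obtained by grouping atoms by sign: P = union of atoms with mu > 0, N = union of the remaining atoms.
  Atoms in P (indices): 2, 3;  atoms in N (indices): 1, 4
  Positive values: 4.24, 2.52
  Negative values: -7.06, -5.1
Step 2: mu+(X) = mu(P) = sum of positive atom values = 6.76
Step 3: mu-(X) = -mu(N) = sum of |negative atom values| = 12.16
Step 4: |mu|(X) = mu+(X) + mu-(X) = 6.76 + 12.16 = 18.92


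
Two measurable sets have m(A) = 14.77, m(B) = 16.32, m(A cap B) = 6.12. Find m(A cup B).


By inclusion-exclusion: m(A u B) = m(A) + m(B) - m(A n B)
= 14.77 + 16.32 - 6.12
= 24.97


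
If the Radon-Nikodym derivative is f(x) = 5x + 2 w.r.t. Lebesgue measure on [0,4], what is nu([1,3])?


nu(A) = integral_A (dnu/dmu) dmu = integral_1^3 (5x + 2) dx
Step 1: Antiderivative F(x) = (5/2)x^2 + 2x
Step 2: F(3) = (5/2)*3^2 + 2*3 = 22.5 + 6 = 28.5
Step 3: F(1) = (5/2)*1^2 + 2*1 = 2.5 + 2 = 4.5
Step 4: nu([1,3]) = F(3) - F(1) = 28.5 - 4.5 = 24


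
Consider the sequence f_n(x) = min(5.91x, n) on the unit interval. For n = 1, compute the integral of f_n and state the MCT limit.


f(x) = 5.91x on [0,1]; f_n(x) = min(5.91x, n). At n = 1:
Step 1: f(x) reaches 1 at x = 1/5.91 = 0.169205
Step 2: integral(f_1) = integral(5.91x, 0, 0.169205) + integral(1, 0.169205, 1)
       = 5.91*0.169205^2/2 + 1*(1 - 0.169205)
       = 0.084602 + 0.830795
       = 0.915398
Step 3: As n -> infinity, f_n increases to f, so by MCT integral(f_n) -> integral(f) = 5.91/2 = 2.955.
Convergence: integral(f_1) = 0.915398 -> 2.955 as n -> infinity


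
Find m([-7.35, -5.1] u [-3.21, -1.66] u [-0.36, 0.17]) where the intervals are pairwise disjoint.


For pairwise disjoint intervals, m(union) = sum of lengths.
= (-5.1 - -7.35) + (-1.66 - -3.21) + (0.17 - -0.36)
= 2.25 + 1.55 + 0.53
= 4.33


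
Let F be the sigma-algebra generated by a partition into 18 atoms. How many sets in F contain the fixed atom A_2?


Each element of F is a union of some subset S of the 18 atoms.
The element contains A_2 iff A_2 is in S.
So we count subsets S of {A_1,...,A_18} with A_2 in S: choose freely among the other 17 atoms.
Count = 2^(18-1) = 2^17 = 131072.
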